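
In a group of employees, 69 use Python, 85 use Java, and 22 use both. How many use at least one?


|A ∪ B| = |A| + |B| - |A ∩ B|
= 69 + 85 - 22
= 132

|A ∪ B| = 132


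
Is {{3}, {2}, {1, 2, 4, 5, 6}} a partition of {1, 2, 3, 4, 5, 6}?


A partition requires: (1) non-empty parts, (2) pairwise disjoint, (3) union = U
Parts: {3}, {2}, {1, 2, 4, 5, 6}
Union of parts: {1, 2, 3, 4, 5, 6}
U = {1, 2, 3, 4, 5, 6}
All non-empty? True
Pairwise disjoint? False
Covers U? True

No, not a valid partition


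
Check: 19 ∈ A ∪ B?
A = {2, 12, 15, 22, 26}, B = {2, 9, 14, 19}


A = {2, 12, 15, 22, 26}, B = {2, 9, 14, 19}
A ∪ B = all elements in A or B
A ∪ B = {2, 9, 12, 14, 15, 19, 22, 26}
Checking if 19 ∈ A ∪ B
19 is in A ∪ B → True

19 ∈ A ∪ B


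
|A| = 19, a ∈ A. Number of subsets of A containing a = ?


Subsets of A containing a correspond to subsets of A \ {a}, which has 18 elements.
Count = 2^(n-1) = 2^18
= 262144

Number of subsets containing a = 262144


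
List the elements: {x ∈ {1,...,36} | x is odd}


Checking each candidate:
Condition: odd numbers in {1,...,36}
Result = {1, 3, 5, 7, 9, 11, 13, 15, 17, 19, 21, 23, 25, 27, 29, 31, 33, 35}

{1, 3, 5, 7, 9, 11, 13, 15, 17, 19, 21, 23, 25, 27, 29, 31, 33, 35}


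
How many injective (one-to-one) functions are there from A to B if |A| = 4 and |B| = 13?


An injection sends each of |A| = 4 inputs to a distinct output in B.
# injections = |B|·(|B|-1)·…·(|B|-|A|+1) = 13! / (13 - 4)!
= 13 × 12 × 11 × 10
= 17160

Number of injections = 17160


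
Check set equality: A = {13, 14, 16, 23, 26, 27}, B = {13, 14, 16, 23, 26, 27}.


Two sets are equal iff they have exactly the same elements.
A = {13, 14, 16, 23, 26, 27}
B = {13, 14, 16, 23, 26, 27}
Same elements → A = B

Yes, A = B


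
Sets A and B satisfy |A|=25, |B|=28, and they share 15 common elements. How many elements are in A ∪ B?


|A ∪ B| = |A| + |B| - |A ∩ B|
= 25 + 28 - 15
= 38

|A ∪ B| = 38


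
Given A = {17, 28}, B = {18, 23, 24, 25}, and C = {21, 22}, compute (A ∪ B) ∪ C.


A ∪ B = {17, 18, 23, 24, 25, 28}
(A ∪ B) ∪ C = {17, 18, 21, 22, 23, 24, 25, 28}

A ∪ B ∪ C = {17, 18, 21, 22, 23, 24, 25, 28}


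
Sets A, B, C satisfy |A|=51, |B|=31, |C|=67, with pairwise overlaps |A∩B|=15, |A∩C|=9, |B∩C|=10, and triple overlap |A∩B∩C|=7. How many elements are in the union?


|A∪B∪C| = |A|+|B|+|C| - |A∩B|-|A∩C|-|B∩C| + |A∩B∩C|
= 51+31+67 - 15-9-10 + 7
= 149 - 34 + 7
= 122

|A ∪ B ∪ C| = 122


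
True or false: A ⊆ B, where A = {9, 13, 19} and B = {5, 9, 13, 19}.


A ⊆ B means every element of A is in B.
All elements of A are in B.
So A ⊆ B.

Yes, A ⊆ B


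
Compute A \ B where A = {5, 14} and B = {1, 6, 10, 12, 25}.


A \ B = elements in A but not in B
A = {5, 14}
B = {1, 6, 10, 12, 25}
Remove from A any elements in B
A \ B = {5, 14}

A \ B = {5, 14}


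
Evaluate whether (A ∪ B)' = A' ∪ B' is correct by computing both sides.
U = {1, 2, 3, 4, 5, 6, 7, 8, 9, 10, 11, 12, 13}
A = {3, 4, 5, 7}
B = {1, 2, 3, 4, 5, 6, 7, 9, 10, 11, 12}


LHS: A ∪ B = {1, 2, 3, 4, 5, 6, 7, 9, 10, 11, 12}
(A ∪ B)' = U \ (A ∪ B) = {8, 13}
A' = {1, 2, 6, 8, 9, 10, 11, 12, 13}, B' = {8, 13}
Claimed RHS: A' ∪ B' = {1, 2, 6, 8, 9, 10, 11, 12, 13}
Identity is INVALID: LHS = {8, 13} but the RHS claimed here equals {1, 2, 6, 8, 9, 10, 11, 12, 13}. The correct form is (A ∪ B)' = A' ∩ B'.

Identity is invalid: (A ∪ B)' = {8, 13} but A' ∪ B' = {1, 2, 6, 8, 9, 10, 11, 12, 13}. The correct De Morgan law is (A ∪ B)' = A' ∩ B'.


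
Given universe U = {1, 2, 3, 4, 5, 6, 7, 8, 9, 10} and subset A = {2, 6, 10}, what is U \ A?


Aᶜ = U \ A = elements in U but not in A
U = {1, 2, 3, 4, 5, 6, 7, 8, 9, 10}
A = {2, 6, 10}
Aᶜ = {1, 3, 4, 5, 7, 8, 9}

Aᶜ = {1, 3, 4, 5, 7, 8, 9}


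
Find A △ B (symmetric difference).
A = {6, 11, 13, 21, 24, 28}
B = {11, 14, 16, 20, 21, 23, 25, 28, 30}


A △ B = (A \ B) ∪ (B \ A) = elements in exactly one of A or B
A \ B = {6, 13, 24}
B \ A = {14, 16, 20, 23, 25, 30}
A △ B = {6, 13, 14, 16, 20, 23, 24, 25, 30}

A △ B = {6, 13, 14, 16, 20, 23, 24, 25, 30}


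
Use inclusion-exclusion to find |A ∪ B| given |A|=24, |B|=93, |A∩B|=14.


|A ∪ B| = |A| + |B| - |A ∩ B|
= 24 + 93 - 14
= 103

|A ∪ B| = 103


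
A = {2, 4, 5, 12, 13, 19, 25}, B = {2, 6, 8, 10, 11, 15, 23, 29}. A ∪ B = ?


A ∪ B = all elements in A or B (or both)
A = {2, 4, 5, 12, 13, 19, 25}
B = {2, 6, 8, 10, 11, 15, 23, 29}
A ∪ B = {2, 4, 5, 6, 8, 10, 11, 12, 13, 15, 19, 23, 25, 29}

A ∪ B = {2, 4, 5, 6, 8, 10, 11, 12, 13, 15, 19, 23, 25, 29}


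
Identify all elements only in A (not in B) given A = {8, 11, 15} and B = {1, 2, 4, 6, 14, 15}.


A = {8, 11, 15}
B = {1, 2, 4, 6, 14, 15}
Region: only in A (not in B)
Elements: {8, 11}

Elements only in A (not in B): {8, 11}


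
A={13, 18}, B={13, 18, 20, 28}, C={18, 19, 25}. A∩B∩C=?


A ∩ B = {13, 18}
(A ∩ B) ∩ C = {18}

A ∩ B ∩ C = {18}


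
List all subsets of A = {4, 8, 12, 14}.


|A| = 4, so |P(A)| = 2^4 = 16
Enumerate subsets by cardinality (0 to 4):
∅, {4}, {8}, {12}, {14}, {4, 8}, {4, 12}, {4, 14}, {8, 12}, {8, 14}, {12, 14}, {4, 8, 12}, {4, 8, 14}, {4, 12, 14}, {8, 12, 14}, {4, 8, 12, 14}

P(A) has 16 subsets: ∅, {4}, {8}, {12}, {14}, {4, 8}, {4, 12}, {4, 14}, {8, 12}, {8, 14}, {12, 14}, {4, 8, 12}, {4, 8, 14}, {4, 12, 14}, {8, 12, 14}, {4, 8, 12, 14}


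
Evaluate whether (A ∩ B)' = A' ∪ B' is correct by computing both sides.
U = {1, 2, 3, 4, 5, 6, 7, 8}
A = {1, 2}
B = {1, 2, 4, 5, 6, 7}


LHS: A ∩ B = {1, 2}
(A ∩ B)' = U \ (A ∩ B) = {3, 4, 5, 6, 7, 8}
A' = {3, 4, 5, 6, 7, 8}, B' = {3, 8}
Claimed RHS: A' ∪ B' = {3, 4, 5, 6, 7, 8}
Identity is VALID: LHS = RHS = {3, 4, 5, 6, 7, 8} ✓

Identity is valid. (A ∩ B)' = A' ∪ B' = {3, 4, 5, 6, 7, 8}


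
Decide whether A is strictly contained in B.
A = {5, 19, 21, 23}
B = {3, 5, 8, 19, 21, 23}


A ⊂ B requires: A ⊆ B AND A ≠ B.
A ⊆ B? Yes
A = B? No
A ⊂ B: Yes (A is a proper subset of B)

Yes, A ⊂ B


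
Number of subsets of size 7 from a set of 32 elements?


C(n,k) = n! / (k!(n-k)!)
C(32,7) = 32! / (7!25!)
= 3365856

C(32,7) = 3365856


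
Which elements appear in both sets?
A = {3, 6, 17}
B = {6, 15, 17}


A ∩ B = elements in both A and B
A = {3, 6, 17}
B = {6, 15, 17}
A ∩ B = {6, 17}

A ∩ B = {6, 17}


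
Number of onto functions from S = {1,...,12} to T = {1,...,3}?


n = |S| = 12, k = |T| = 3. Surjections via inclusion-exclusion:
S(n,k) = Σ(-1)^i × C(k,i) × (k-i)^n, i=0 to k
i=0: (-1)^0×C(3,0)×3^12 = 531441
i=1: (-1)^1×C(3,1)×2^12 = -12288
i=2: (-1)^2×C(3,2)×1^12 = 3
i=3: (-1)^3×C(3,3)×0^12 = 0
Total = 519156

Number of surjections = 519156


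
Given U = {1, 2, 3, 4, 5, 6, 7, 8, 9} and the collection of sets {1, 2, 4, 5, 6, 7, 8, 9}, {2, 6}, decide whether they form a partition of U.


A partition requires: (1) non-empty parts, (2) pairwise disjoint, (3) union = U
Parts: {1, 2, 4, 5, 6, 7, 8, 9}, {2, 6}
Union of parts: {1, 2, 4, 5, 6, 7, 8, 9}
U = {1, 2, 3, 4, 5, 6, 7, 8, 9}
All non-empty? True
Pairwise disjoint? False
Covers U? False

No, not a valid partition


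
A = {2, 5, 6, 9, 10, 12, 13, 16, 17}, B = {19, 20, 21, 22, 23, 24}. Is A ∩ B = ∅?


Disjoint means A ∩ B = ∅.
A ∩ B = ∅
A ∩ B = ∅, so A and B are disjoint.

Yes, A and B are disjoint


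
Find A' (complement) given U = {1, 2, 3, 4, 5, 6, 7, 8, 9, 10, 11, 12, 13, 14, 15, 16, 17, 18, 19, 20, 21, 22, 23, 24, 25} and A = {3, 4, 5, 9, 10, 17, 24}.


Aᶜ = U \ A = elements in U but not in A
U = {1, 2, 3, 4, 5, 6, 7, 8, 9, 10, 11, 12, 13, 14, 15, 16, 17, 18, 19, 20, 21, 22, 23, 24, 25}
A = {3, 4, 5, 9, 10, 17, 24}
Aᶜ = {1, 2, 6, 7, 8, 11, 12, 13, 14, 15, 16, 18, 19, 20, 21, 22, 23, 25}

Aᶜ = {1, 2, 6, 7, 8, 11, 12, 13, 14, 15, 16, 18, 19, 20, 21, 22, 23, 25}


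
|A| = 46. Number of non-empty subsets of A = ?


Total subsets = 2^n = 2^46 = 70368744177664
Non-empty subsets exclude the empty set: 2^n - 1
= 70368744177664 - 1
= 70368744177663

Number of non-empty subsets = 70368744177663


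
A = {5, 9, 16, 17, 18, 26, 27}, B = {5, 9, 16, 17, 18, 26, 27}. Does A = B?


Two sets are equal iff they have exactly the same elements.
A = {5, 9, 16, 17, 18, 26, 27}
B = {5, 9, 16, 17, 18, 26, 27}
Same elements → A = B

Yes, A = B


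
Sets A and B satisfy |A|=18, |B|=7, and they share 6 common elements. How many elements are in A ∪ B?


|A ∪ B| = |A| + |B| - |A ∩ B|
= 18 + 7 - 6
= 19

|A ∪ B| = 19


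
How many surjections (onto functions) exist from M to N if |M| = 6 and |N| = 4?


n = |M| = 6, k = |N| = 4. Surjections via inclusion-exclusion:
S(n,k) = Σ(-1)^i × C(k,i) × (k-i)^n, i=0 to k
i=0: (-1)^0×C(4,0)×4^6 = 4096
i=1: (-1)^1×C(4,1)×3^6 = -2916
i=2: (-1)^2×C(4,2)×2^6 = 384
i=3: (-1)^3×C(4,3)×1^6 = -4
i=4: (-1)^4×C(4,4)×0^6 = 0
Total = 1560

Number of surjections = 1560


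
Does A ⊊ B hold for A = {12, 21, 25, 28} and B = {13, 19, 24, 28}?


A ⊂ B requires: A ⊆ B AND A ≠ B.
A ⊆ B? No
A ⊄ B, so A is not a proper subset.

No, A is not a proper subset of B


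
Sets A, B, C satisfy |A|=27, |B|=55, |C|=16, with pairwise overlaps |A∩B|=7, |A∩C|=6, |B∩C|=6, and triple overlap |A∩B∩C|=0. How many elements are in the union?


|A∪B∪C| = |A|+|B|+|C| - |A∩B|-|A∩C|-|B∩C| + |A∩B∩C|
= 27+55+16 - 7-6-6 + 0
= 98 - 19 + 0
= 79

|A ∪ B ∪ C| = 79


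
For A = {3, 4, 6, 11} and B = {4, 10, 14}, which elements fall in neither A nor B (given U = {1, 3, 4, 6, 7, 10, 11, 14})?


A = {3, 4, 6, 11}
B = {4, 10, 14}
Region: in neither A nor B (given U = {1, 3, 4, 6, 7, 10, 11, 14})
Elements: {1, 7}

Elements in neither A nor B (given U = {1, 3, 4, 6, 7, 10, 11, 14}): {1, 7}


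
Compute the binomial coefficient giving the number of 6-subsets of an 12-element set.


C(n,k) = n! / (k!(n-k)!)
C(12,6) = 12! / (6!6!)
= 924

C(12,6) = 924


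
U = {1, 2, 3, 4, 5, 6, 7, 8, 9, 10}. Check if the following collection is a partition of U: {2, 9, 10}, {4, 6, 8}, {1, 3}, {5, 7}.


A partition requires: (1) non-empty parts, (2) pairwise disjoint, (3) union = U
Parts: {2, 9, 10}, {4, 6, 8}, {1, 3}, {5, 7}
Union of parts: {1, 2, 3, 4, 5, 6, 7, 8, 9, 10}
U = {1, 2, 3, 4, 5, 6, 7, 8, 9, 10}
All non-empty? True
Pairwise disjoint? True
Covers U? True

Yes, valid partition


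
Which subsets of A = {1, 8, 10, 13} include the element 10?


A subset of A contains 10 iff the remaining 3 elements form any subset of A \ {10}.
Count: 2^(n-1) = 2^3 = 8
Subsets containing 10: {10}, {1, 10}, {8, 10}, {10, 13}, {1, 8, 10}, {1, 10, 13}, {8, 10, 13}, {1, 8, 10, 13}

Subsets containing 10 (8 total): {10}, {1, 10}, {8, 10}, {10, 13}, {1, 8, 10}, {1, 10, 13}, {8, 10, 13}, {1, 8, 10, 13}


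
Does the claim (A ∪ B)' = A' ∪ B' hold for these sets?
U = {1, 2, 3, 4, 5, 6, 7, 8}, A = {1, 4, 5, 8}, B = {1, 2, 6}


LHS: A ∪ B = {1, 2, 4, 5, 6, 8}
(A ∪ B)' = U \ (A ∪ B) = {3, 7}
A' = {2, 3, 6, 7}, B' = {3, 4, 5, 7, 8}
Claimed RHS: A' ∪ B' = {2, 3, 4, 5, 6, 7, 8}
Identity is INVALID: LHS = {3, 7} but the RHS claimed here equals {2, 3, 4, 5, 6, 7, 8}. The correct form is (A ∪ B)' = A' ∩ B'.

Identity is invalid: (A ∪ B)' = {3, 7} but A' ∪ B' = {2, 3, 4, 5, 6, 7, 8}. The correct De Morgan law is (A ∪ B)' = A' ∩ B'.


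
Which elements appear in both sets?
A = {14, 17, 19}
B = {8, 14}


A ∩ B = elements in both A and B
A = {14, 17, 19}
B = {8, 14}
A ∩ B = {14}

A ∩ B = {14}


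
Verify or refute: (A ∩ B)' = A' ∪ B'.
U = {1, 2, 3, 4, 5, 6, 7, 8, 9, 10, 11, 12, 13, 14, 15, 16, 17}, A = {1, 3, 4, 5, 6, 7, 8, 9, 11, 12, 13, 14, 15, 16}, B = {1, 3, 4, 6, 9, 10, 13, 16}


LHS: A ∩ B = {1, 3, 4, 6, 9, 13, 16}
(A ∩ B)' = U \ (A ∩ B) = {2, 5, 7, 8, 10, 11, 12, 14, 15, 17}
A' = {2, 10, 17}, B' = {2, 5, 7, 8, 11, 12, 14, 15, 17}
Claimed RHS: A' ∪ B' = {2, 5, 7, 8, 10, 11, 12, 14, 15, 17}
Identity is VALID: LHS = RHS = {2, 5, 7, 8, 10, 11, 12, 14, 15, 17} ✓

Identity is valid. (A ∩ B)' = A' ∪ B' = {2, 5, 7, 8, 10, 11, 12, 14, 15, 17}


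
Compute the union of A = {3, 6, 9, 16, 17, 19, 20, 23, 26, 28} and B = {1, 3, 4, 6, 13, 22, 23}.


A ∪ B = all elements in A or B (or both)
A = {3, 6, 9, 16, 17, 19, 20, 23, 26, 28}
B = {1, 3, 4, 6, 13, 22, 23}
A ∪ B = {1, 3, 4, 6, 9, 13, 16, 17, 19, 20, 22, 23, 26, 28}

A ∪ B = {1, 3, 4, 6, 9, 13, 16, 17, 19, 20, 22, 23, 26, 28}


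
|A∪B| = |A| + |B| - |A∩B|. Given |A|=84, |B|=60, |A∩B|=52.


|A ∪ B| = |A| + |B| - |A ∩ B|
= 84 + 60 - 52
= 92

|A ∪ B| = 92


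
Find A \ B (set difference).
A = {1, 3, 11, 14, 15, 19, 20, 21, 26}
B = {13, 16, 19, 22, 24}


A \ B = elements in A but not in B
A = {1, 3, 11, 14, 15, 19, 20, 21, 26}
B = {13, 16, 19, 22, 24}
Remove from A any elements in B
A \ B = {1, 3, 11, 14, 15, 20, 21, 26}

A \ B = {1, 3, 11, 14, 15, 20, 21, 26}


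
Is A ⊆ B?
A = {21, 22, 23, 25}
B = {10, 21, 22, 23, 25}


A ⊆ B means every element of A is in B.
All elements of A are in B.
So A ⊆ B.

Yes, A ⊆ B


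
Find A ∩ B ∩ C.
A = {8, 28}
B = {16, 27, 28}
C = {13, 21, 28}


A ∩ B = {28}
(A ∩ B) ∩ C = {28}

A ∩ B ∩ C = {28}


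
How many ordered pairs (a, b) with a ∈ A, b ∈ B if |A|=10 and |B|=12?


|A × B| = |A| × |B|
= 10 × 12
= 120

|A × B| = 120


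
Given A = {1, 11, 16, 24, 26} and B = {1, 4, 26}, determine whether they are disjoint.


Disjoint means A ∩ B = ∅.
A ∩ B = {1, 26}
A ∩ B ≠ ∅, so A and B are NOT disjoint.

No, A and B are not disjoint (A ∩ B = {1, 26})


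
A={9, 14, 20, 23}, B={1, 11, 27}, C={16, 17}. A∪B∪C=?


A ∪ B = {1, 9, 11, 14, 20, 23, 27}
(A ∪ B) ∪ C = {1, 9, 11, 14, 16, 17, 20, 23, 27}

A ∪ B ∪ C = {1, 9, 11, 14, 16, 17, 20, 23, 27}


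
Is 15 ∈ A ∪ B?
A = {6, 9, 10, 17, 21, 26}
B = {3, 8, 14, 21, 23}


A = {6, 9, 10, 17, 21, 26}, B = {3, 8, 14, 21, 23}
A ∪ B = all elements in A or B
A ∪ B = {3, 6, 8, 9, 10, 14, 17, 21, 23, 26}
Checking if 15 ∈ A ∪ B
15 is not in A ∪ B → False

15 ∉ A ∪ B


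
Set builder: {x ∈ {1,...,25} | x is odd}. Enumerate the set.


Checking each candidate:
Condition: odd numbers in {1,...,25}
Result = {1, 3, 5, 7, 9, 11, 13, 15, 17, 19, 21, 23, 25}

{1, 3, 5, 7, 9, 11, 13, 15, 17, 19, 21, 23, 25}


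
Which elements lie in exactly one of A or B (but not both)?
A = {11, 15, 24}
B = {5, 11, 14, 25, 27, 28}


A △ B = (A \ B) ∪ (B \ A) = elements in exactly one of A or B
A \ B = {15, 24}
B \ A = {5, 14, 25, 27, 28}
A △ B = {5, 14, 15, 24, 25, 27, 28}

A △ B = {5, 14, 15, 24, 25, 27, 28}


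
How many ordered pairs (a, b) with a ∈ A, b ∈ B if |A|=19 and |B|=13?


|A × B| = |A| × |B|
= 19 × 13
= 247

|A × B| = 247


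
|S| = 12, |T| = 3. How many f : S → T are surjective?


n = |S| = 12, k = |T| = 3. Surjections via inclusion-exclusion:
S(n,k) = Σ(-1)^i × C(k,i) × (k-i)^n, i=0 to k
i=0: (-1)^0×C(3,0)×3^12 = 531441
i=1: (-1)^1×C(3,1)×2^12 = -12288
i=2: (-1)^2×C(3,2)×1^12 = 3
i=3: (-1)^3×C(3,3)×0^12 = 0
Total = 519156

Number of surjections = 519156


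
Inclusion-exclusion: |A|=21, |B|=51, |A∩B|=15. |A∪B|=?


|A ∪ B| = |A| + |B| - |A ∩ B|
= 21 + 51 - 15
= 57

|A ∪ B| = 57


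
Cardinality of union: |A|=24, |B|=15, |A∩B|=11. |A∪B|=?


|A ∪ B| = |A| + |B| - |A ∩ B|
= 24 + 15 - 11
= 28

|A ∪ B| = 28


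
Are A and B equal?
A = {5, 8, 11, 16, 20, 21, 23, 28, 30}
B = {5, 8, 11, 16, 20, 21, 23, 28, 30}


Two sets are equal iff they have exactly the same elements.
A = {5, 8, 11, 16, 20, 21, 23, 28, 30}
B = {5, 8, 11, 16, 20, 21, 23, 28, 30}
Same elements → A = B

Yes, A = B


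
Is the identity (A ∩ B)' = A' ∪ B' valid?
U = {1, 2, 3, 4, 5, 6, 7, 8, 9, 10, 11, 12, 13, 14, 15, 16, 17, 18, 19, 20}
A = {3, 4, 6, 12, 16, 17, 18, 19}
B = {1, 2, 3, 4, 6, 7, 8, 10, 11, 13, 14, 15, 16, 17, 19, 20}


LHS: A ∩ B = {3, 4, 6, 16, 17, 19}
(A ∩ B)' = U \ (A ∩ B) = {1, 2, 5, 7, 8, 9, 10, 11, 12, 13, 14, 15, 18, 20}
A' = {1, 2, 5, 7, 8, 9, 10, 11, 13, 14, 15, 20}, B' = {5, 9, 12, 18}
Claimed RHS: A' ∪ B' = {1, 2, 5, 7, 8, 9, 10, 11, 12, 13, 14, 15, 18, 20}
Identity is VALID: LHS = RHS = {1, 2, 5, 7, 8, 9, 10, 11, 12, 13, 14, 15, 18, 20} ✓

Identity is valid. (A ∩ B)' = A' ∪ B' = {1, 2, 5, 7, 8, 9, 10, 11, 12, 13, 14, 15, 18, 20}


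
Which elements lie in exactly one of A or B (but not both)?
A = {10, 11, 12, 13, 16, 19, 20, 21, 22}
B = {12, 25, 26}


A △ B = (A \ B) ∪ (B \ A) = elements in exactly one of A or B
A \ B = {10, 11, 13, 16, 19, 20, 21, 22}
B \ A = {25, 26}
A △ B = {10, 11, 13, 16, 19, 20, 21, 22, 25, 26}

A △ B = {10, 11, 13, 16, 19, 20, 21, 22, 25, 26}


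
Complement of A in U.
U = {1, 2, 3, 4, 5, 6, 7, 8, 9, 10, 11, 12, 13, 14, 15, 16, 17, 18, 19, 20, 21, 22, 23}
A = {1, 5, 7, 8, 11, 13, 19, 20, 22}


Aᶜ = U \ A = elements in U but not in A
U = {1, 2, 3, 4, 5, 6, 7, 8, 9, 10, 11, 12, 13, 14, 15, 16, 17, 18, 19, 20, 21, 22, 23}
A = {1, 5, 7, 8, 11, 13, 19, 20, 22}
Aᶜ = {2, 3, 4, 6, 9, 10, 12, 14, 15, 16, 17, 18, 21, 23}

Aᶜ = {2, 3, 4, 6, 9, 10, 12, 14, 15, 16, 17, 18, 21, 23}


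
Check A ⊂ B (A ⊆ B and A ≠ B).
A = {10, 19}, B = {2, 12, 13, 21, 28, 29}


A ⊂ B requires: A ⊆ B AND A ≠ B.
A ⊆ B? No
A ⊄ B, so A is not a proper subset.

No, A is not a proper subset of B


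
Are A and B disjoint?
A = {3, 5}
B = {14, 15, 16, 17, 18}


Disjoint means A ∩ B = ∅.
A ∩ B = ∅
A ∩ B = ∅, so A and B are disjoint.

Yes, A and B are disjoint


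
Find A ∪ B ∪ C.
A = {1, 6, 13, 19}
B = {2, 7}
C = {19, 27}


A ∪ B = {1, 2, 6, 7, 13, 19}
(A ∪ B) ∪ C = {1, 2, 6, 7, 13, 19, 27}

A ∪ B ∪ C = {1, 2, 6, 7, 13, 19, 27}


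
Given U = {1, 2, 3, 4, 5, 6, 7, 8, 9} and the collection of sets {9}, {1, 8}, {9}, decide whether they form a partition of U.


A partition requires: (1) non-empty parts, (2) pairwise disjoint, (3) union = U
Parts: {9}, {1, 8}, {9}
Union of parts: {1, 8, 9}
U = {1, 2, 3, 4, 5, 6, 7, 8, 9}
All non-empty? True
Pairwise disjoint? False
Covers U? False

No, not a valid partition


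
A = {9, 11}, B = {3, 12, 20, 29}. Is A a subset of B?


A ⊆ B means every element of A is in B.
Elements in A not in B: {9, 11}
So A ⊄ B.

No, A ⊄ B


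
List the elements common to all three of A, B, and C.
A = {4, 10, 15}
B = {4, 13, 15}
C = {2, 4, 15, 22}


A ∩ B = {4, 15}
(A ∩ B) ∩ C = {4, 15}

A ∩ B ∩ C = {4, 15}


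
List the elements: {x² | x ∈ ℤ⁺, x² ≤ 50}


Checking each candidate:
Condition: positive perfect squares ≤ 50
Result = {1, 4, 9, 16, 25, 36, 49}

{1, 4, 9, 16, 25, 36, 49}


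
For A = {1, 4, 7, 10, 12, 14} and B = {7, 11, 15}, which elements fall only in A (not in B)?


A = {1, 4, 7, 10, 12, 14}
B = {7, 11, 15}
Region: only in A (not in B)
Elements: {1, 4, 10, 12, 14}

Elements only in A (not in B): {1, 4, 10, 12, 14}


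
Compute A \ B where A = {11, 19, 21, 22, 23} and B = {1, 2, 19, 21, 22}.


A \ B = elements in A but not in B
A = {11, 19, 21, 22, 23}
B = {1, 2, 19, 21, 22}
Remove from A any elements in B
A \ B = {11, 23}

A \ B = {11, 23}


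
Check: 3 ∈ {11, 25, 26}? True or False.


A = {11, 25, 26}
Checking if 3 is in A
3 is not in A → False

3 ∉ A


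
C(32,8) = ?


C(n,k) = n! / (k!(n-k)!)
C(32,8) = 32! / (8!24!)
= 10518300

C(32,8) = 10518300


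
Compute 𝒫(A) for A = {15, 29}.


|A| = 2, so |P(A)| = 2^2 = 4
Enumerate subsets by cardinality (0 to 2):
∅, {15}, {29}, {15, 29}

P(A) has 4 subsets: ∅, {15}, {29}, {15, 29}


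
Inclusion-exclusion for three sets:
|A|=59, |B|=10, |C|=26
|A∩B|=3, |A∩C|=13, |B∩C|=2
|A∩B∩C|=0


|A∪B∪C| = |A|+|B|+|C| - |A∩B|-|A∩C|-|B∩C| + |A∩B∩C|
= 59+10+26 - 3-13-2 + 0
= 95 - 18 + 0
= 77

|A ∪ B ∪ C| = 77


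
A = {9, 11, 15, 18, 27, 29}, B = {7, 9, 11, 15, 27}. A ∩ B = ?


A ∩ B = elements in both A and B
A = {9, 11, 15, 18, 27, 29}
B = {7, 9, 11, 15, 27}
A ∩ B = {9, 11, 15, 27}

A ∩ B = {9, 11, 15, 27}


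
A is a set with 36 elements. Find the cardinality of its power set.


Number of subsets = 2^n
= 2^36
= 68719476736

|P(A)| = 68719476736


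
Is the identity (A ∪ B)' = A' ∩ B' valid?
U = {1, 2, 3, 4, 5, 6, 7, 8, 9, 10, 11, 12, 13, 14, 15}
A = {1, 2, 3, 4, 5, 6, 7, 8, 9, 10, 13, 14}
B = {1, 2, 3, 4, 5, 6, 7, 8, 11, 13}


LHS: A ∪ B = {1, 2, 3, 4, 5, 6, 7, 8, 9, 10, 11, 13, 14}
(A ∪ B)' = U \ (A ∪ B) = {12, 15}
A' = {11, 12, 15}, B' = {9, 10, 12, 14, 15}
Claimed RHS: A' ∩ B' = {12, 15}
Identity is VALID: LHS = RHS = {12, 15} ✓

Identity is valid. (A ∪ B)' = A' ∩ B' = {12, 15}


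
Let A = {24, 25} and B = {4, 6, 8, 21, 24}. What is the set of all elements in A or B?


A ∪ B = all elements in A or B (or both)
A = {24, 25}
B = {4, 6, 8, 21, 24}
A ∪ B = {4, 6, 8, 21, 24, 25}

A ∪ B = {4, 6, 8, 21, 24, 25}


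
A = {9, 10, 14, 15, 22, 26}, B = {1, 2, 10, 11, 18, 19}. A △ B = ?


A △ B = (A \ B) ∪ (B \ A) = elements in exactly one of A or B
A \ B = {9, 14, 15, 22, 26}
B \ A = {1, 2, 11, 18, 19}
A △ B = {1, 2, 9, 11, 14, 15, 18, 19, 22, 26}

A △ B = {1, 2, 9, 11, 14, 15, 18, 19, 22, 26}


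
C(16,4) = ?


C(n,k) = n! / (k!(n-k)!)
C(16,4) = 16! / (4!12!)
= 1820

C(16,4) = 1820


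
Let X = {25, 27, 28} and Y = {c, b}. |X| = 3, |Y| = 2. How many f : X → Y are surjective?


n = |X| = 3, k = |Y| = 2. Surjections via inclusion-exclusion:
S(n,k) = Σ(-1)^i × C(k,i) × (k-i)^n, i=0 to k
i=0: (-1)^0×C(2,0)×2^3 = 8
i=1: (-1)^1×C(2,1)×1^3 = -2
i=2: (-1)^2×C(2,2)×0^3 = 0
Total = 6

Number of surjections = 6


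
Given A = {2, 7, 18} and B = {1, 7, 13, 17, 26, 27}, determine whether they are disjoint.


Disjoint means A ∩ B = ∅.
A ∩ B = {7}
A ∩ B ≠ ∅, so A and B are NOT disjoint.

No, A and B are not disjoint (A ∩ B = {7})


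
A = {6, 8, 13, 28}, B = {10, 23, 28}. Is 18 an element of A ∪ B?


A = {6, 8, 13, 28}, B = {10, 23, 28}
A ∪ B = all elements in A or B
A ∪ B = {6, 8, 10, 13, 23, 28}
Checking if 18 ∈ A ∪ B
18 is not in A ∪ B → False

18 ∉ A ∪ B


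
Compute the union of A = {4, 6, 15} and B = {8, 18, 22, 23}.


A ∪ B = all elements in A or B (or both)
A = {4, 6, 15}
B = {8, 18, 22, 23}
A ∪ B = {4, 6, 8, 15, 18, 22, 23}

A ∪ B = {4, 6, 8, 15, 18, 22, 23}


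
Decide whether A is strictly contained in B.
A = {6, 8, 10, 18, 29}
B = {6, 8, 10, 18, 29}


A ⊂ B requires: A ⊆ B AND A ≠ B.
A ⊆ B? Yes
A = B? Yes
A = B, so A is not a PROPER subset.

No, A is not a proper subset of B


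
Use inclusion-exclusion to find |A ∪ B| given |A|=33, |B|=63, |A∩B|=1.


|A ∪ B| = |A| + |B| - |A ∩ B|
= 33 + 63 - 1
= 95

|A ∪ B| = 95


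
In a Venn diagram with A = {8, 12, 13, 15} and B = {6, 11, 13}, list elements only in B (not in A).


A = {8, 12, 13, 15}
B = {6, 11, 13}
Region: only in B (not in A)
Elements: {6, 11}

Elements only in B (not in A): {6, 11}


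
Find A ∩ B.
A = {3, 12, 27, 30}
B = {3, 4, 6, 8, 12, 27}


A ∩ B = elements in both A and B
A = {3, 12, 27, 30}
B = {3, 4, 6, 8, 12, 27}
A ∩ B = {3, 12, 27}

A ∩ B = {3, 12, 27}


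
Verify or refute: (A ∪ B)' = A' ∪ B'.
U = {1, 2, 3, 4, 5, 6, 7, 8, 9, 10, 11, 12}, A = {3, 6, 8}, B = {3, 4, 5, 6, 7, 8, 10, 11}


LHS: A ∪ B = {3, 4, 5, 6, 7, 8, 10, 11}
(A ∪ B)' = U \ (A ∪ B) = {1, 2, 9, 12}
A' = {1, 2, 4, 5, 7, 9, 10, 11, 12}, B' = {1, 2, 9, 12}
Claimed RHS: A' ∪ B' = {1, 2, 4, 5, 7, 9, 10, 11, 12}
Identity is INVALID: LHS = {1, 2, 9, 12} but the RHS claimed here equals {1, 2, 4, 5, 7, 9, 10, 11, 12}. The correct form is (A ∪ B)' = A' ∩ B'.

Identity is invalid: (A ∪ B)' = {1, 2, 9, 12} but A' ∪ B' = {1, 2, 4, 5, 7, 9, 10, 11, 12}. The correct De Morgan law is (A ∪ B)' = A' ∩ B'.


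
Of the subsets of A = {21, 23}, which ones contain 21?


A subset of A contains 21 iff the remaining 1 elements form any subset of A \ {21}.
Count: 2^(n-1) = 2^1 = 2
Subsets containing 21: {21}, {21, 23}

Subsets containing 21 (2 total): {21}, {21, 23}


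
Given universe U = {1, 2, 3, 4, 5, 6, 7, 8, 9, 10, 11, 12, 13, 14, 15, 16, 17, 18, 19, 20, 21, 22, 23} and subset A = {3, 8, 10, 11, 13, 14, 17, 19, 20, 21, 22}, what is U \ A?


Aᶜ = U \ A = elements in U but not in A
U = {1, 2, 3, 4, 5, 6, 7, 8, 9, 10, 11, 12, 13, 14, 15, 16, 17, 18, 19, 20, 21, 22, 23}
A = {3, 8, 10, 11, 13, 14, 17, 19, 20, 21, 22}
Aᶜ = {1, 2, 4, 5, 6, 7, 9, 12, 15, 16, 18, 23}

Aᶜ = {1, 2, 4, 5, 6, 7, 9, 12, 15, 16, 18, 23}


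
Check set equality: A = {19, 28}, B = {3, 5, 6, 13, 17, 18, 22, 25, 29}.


Two sets are equal iff they have exactly the same elements.
A = {19, 28}
B = {3, 5, 6, 13, 17, 18, 22, 25, 29}
Differences: {3, 5, 6, 13, 17, 18, 19, 22, 25, 28, 29}
A ≠ B

No, A ≠ B


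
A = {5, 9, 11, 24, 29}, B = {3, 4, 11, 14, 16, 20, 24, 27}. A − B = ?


A \ B = elements in A but not in B
A = {5, 9, 11, 24, 29}
B = {3, 4, 11, 14, 16, 20, 24, 27}
Remove from A any elements in B
A \ B = {5, 9, 29}

A \ B = {5, 9, 29}


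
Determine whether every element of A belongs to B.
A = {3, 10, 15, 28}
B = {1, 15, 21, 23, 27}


A ⊆ B means every element of A is in B.
Elements in A not in B: {3, 10, 28}
So A ⊄ B.

No, A ⊄ B


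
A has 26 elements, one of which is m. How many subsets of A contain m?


Subsets of A containing m correspond to subsets of A \ {m}, which has 25 elements.
Count = 2^(n-1) = 2^25
= 33554432

Number of subsets containing m = 33554432


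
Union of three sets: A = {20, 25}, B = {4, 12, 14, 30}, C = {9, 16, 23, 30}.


A ∪ B = {4, 12, 14, 20, 25, 30}
(A ∪ B) ∪ C = {4, 9, 12, 14, 16, 20, 23, 25, 30}

A ∪ B ∪ C = {4, 9, 12, 14, 16, 20, 23, 25, 30}


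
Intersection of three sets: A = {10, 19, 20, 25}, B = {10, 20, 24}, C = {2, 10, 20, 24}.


A ∩ B = {10, 20}
(A ∩ B) ∩ C = {10, 20}

A ∩ B ∩ C = {10, 20}


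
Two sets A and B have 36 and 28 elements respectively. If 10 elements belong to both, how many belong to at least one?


|A ∪ B| = |A| + |B| - |A ∩ B|
= 36 + 28 - 10
= 54

|A ∪ B| = 54


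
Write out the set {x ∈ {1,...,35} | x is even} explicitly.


Checking each candidate:
Condition: even numbers in {1,...,35}
Result = {2, 4, 6, 8, 10, 12, 14, 16, 18, 20, 22, 24, 26, 28, 30, 32, 34}

{2, 4, 6, 8, 10, 12, 14, 16, 18, 20, 22, 24, 26, 28, 30, 32, 34}


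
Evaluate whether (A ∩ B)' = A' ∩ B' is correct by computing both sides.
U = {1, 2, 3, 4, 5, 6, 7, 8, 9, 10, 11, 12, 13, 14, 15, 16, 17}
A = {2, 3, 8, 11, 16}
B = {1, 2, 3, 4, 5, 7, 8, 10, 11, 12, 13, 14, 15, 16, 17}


LHS: A ∩ B = {2, 3, 8, 11, 16}
(A ∩ B)' = U \ (A ∩ B) = {1, 4, 5, 6, 7, 9, 10, 12, 13, 14, 15, 17}
A' = {1, 4, 5, 6, 7, 9, 10, 12, 13, 14, 15, 17}, B' = {6, 9}
Claimed RHS: A' ∩ B' = {6, 9}
Identity is INVALID: LHS = {1, 4, 5, 6, 7, 9, 10, 12, 13, 14, 15, 17} but the RHS claimed here equals {6, 9}. The correct form is (A ∩ B)' = A' ∪ B'.

Identity is invalid: (A ∩ B)' = {1, 4, 5, 6, 7, 9, 10, 12, 13, 14, 15, 17} but A' ∩ B' = {6, 9}. The correct De Morgan law is (A ∩ B)' = A' ∪ B'.


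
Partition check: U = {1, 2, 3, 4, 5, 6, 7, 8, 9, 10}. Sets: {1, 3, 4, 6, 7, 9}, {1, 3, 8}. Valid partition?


A partition requires: (1) non-empty parts, (2) pairwise disjoint, (3) union = U
Parts: {1, 3, 4, 6, 7, 9}, {1, 3, 8}
Union of parts: {1, 3, 4, 6, 7, 8, 9}
U = {1, 2, 3, 4, 5, 6, 7, 8, 9, 10}
All non-empty? True
Pairwise disjoint? False
Covers U? False

No, not a valid partition


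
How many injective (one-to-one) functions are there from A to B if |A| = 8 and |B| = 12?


An injection sends each of |A| = 8 inputs to a distinct output in B.
# injections = |B|·(|B|-1)·…·(|B|-|A|+1) = 12! / (12 - 8)!
= 12 × 11 × 10 × 9 × 8 × 7 × 6 × 5
= 19958400

Number of injections = 19958400


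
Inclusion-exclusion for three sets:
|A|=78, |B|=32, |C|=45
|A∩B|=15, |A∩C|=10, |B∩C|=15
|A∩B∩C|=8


|A∪B∪C| = |A|+|B|+|C| - |A∩B|-|A∩C|-|B∩C| + |A∩B∩C|
= 78+32+45 - 15-10-15 + 8
= 155 - 40 + 8
= 123

|A ∪ B ∪ C| = 123


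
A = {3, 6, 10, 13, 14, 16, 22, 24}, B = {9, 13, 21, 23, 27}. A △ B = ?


A △ B = (A \ B) ∪ (B \ A) = elements in exactly one of A or B
A \ B = {3, 6, 10, 14, 16, 22, 24}
B \ A = {9, 21, 23, 27}
A △ B = {3, 6, 9, 10, 14, 16, 21, 22, 23, 24, 27}

A △ B = {3, 6, 9, 10, 14, 16, 21, 22, 23, 24, 27}


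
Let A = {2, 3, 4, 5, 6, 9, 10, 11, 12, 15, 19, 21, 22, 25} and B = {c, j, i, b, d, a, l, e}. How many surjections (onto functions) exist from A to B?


n = |A| = 14, k = |B| = 8. Surjections via inclusion-exclusion:
S(n,k) = Σ(-1)^i × C(k,i) × (k-i)^n, i=0 to k
i=0: (-1)^0×C(8,0)×8^14 = 4398046511104
i=1: (-1)^1×C(8,1)×7^14 = -5425784582792
i=2: (-1)^2×C(8,2)×6^14 = 2194196594688
i=3: (-1)^3×C(8,3)×5^14 = -341796875000
i=4: (-1)^4×C(8,4)×4^14 = 18790481920
i=5: (-1)^5×C(8,5)×3^14 = -267846264
i=6: (-1)^6×C(8,6)×2^14 = 458752
i=7: (-1)^7×C(8,7)×1^14 = -8
i=8: (-1)^8×C(8,8)×0^14 = 0
Total = 843184742400

Number of surjections = 843184742400


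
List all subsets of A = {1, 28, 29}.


|A| = 3, so |P(A)| = 2^3 = 8
Enumerate subsets by cardinality (0 to 3):
∅, {1}, {28}, {29}, {1, 28}, {1, 29}, {28, 29}, {1, 28, 29}

P(A) has 8 subsets: ∅, {1}, {28}, {29}, {1, 28}, {1, 29}, {28, 29}, {1, 28, 29}


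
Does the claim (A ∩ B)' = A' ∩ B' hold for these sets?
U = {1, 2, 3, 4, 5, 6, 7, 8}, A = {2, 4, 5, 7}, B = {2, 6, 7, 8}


LHS: A ∩ B = {2, 7}
(A ∩ B)' = U \ (A ∩ B) = {1, 3, 4, 5, 6, 8}
A' = {1, 3, 6, 8}, B' = {1, 3, 4, 5}
Claimed RHS: A' ∩ B' = {1, 3}
Identity is INVALID: LHS = {1, 3, 4, 5, 6, 8} but the RHS claimed here equals {1, 3}. The correct form is (A ∩ B)' = A' ∪ B'.

Identity is invalid: (A ∩ B)' = {1, 3, 4, 5, 6, 8} but A' ∩ B' = {1, 3}. The correct De Morgan law is (A ∩ B)' = A' ∪ B'.


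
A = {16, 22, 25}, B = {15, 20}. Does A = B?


Two sets are equal iff they have exactly the same elements.
A = {16, 22, 25}
B = {15, 20}
Differences: {15, 16, 20, 22, 25}
A ≠ B

No, A ≠ B


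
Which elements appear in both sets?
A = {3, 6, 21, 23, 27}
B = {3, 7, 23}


A ∩ B = elements in both A and B
A = {3, 6, 21, 23, 27}
B = {3, 7, 23}
A ∩ B = {3, 23}

A ∩ B = {3, 23}


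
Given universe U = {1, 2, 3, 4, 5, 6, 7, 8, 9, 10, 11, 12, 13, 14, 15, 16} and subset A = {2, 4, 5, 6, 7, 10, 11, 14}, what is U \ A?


Aᶜ = U \ A = elements in U but not in A
U = {1, 2, 3, 4, 5, 6, 7, 8, 9, 10, 11, 12, 13, 14, 15, 16}
A = {2, 4, 5, 6, 7, 10, 11, 14}
Aᶜ = {1, 3, 8, 9, 12, 13, 15, 16}

Aᶜ = {1, 3, 8, 9, 12, 13, 15, 16}


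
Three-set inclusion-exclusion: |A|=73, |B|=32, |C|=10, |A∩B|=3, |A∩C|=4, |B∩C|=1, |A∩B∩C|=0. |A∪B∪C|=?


|A∪B∪C| = |A|+|B|+|C| - |A∩B|-|A∩C|-|B∩C| + |A∩B∩C|
= 73+32+10 - 3-4-1 + 0
= 115 - 8 + 0
= 107

|A ∪ B ∪ C| = 107


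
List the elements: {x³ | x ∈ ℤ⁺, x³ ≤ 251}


Checking each candidate:
Condition: positive perfect cubes ≤ 251
Result = {1, 8, 27, 64, 125, 216}

{1, 8, 27, 64, 125, 216}


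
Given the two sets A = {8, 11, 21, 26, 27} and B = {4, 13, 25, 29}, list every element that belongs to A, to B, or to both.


A ∪ B = all elements in A or B (or both)
A = {8, 11, 21, 26, 27}
B = {4, 13, 25, 29}
A ∪ B = {4, 8, 11, 13, 21, 25, 26, 27, 29}

A ∪ B = {4, 8, 11, 13, 21, 25, 26, 27, 29}


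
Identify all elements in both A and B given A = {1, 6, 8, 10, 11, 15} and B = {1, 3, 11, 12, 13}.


A = {1, 6, 8, 10, 11, 15}
B = {1, 3, 11, 12, 13}
Region: in both A and B
Elements: {1, 11}

Elements in both A and B: {1, 11}


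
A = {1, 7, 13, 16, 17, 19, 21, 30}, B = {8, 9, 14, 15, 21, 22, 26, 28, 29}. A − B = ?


A \ B = elements in A but not in B
A = {1, 7, 13, 16, 17, 19, 21, 30}
B = {8, 9, 14, 15, 21, 22, 26, 28, 29}
Remove from A any elements in B
A \ B = {1, 7, 13, 16, 17, 19, 30}

A \ B = {1, 7, 13, 16, 17, 19, 30}


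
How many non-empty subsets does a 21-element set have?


Total subsets = 2^n = 2^21 = 2097152
Non-empty subsets exclude the empty set: 2^n - 1
= 2097152 - 1
= 2097151

Number of non-empty subsets = 2097151


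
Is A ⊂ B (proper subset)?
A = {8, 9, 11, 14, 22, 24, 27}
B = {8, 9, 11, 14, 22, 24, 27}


A ⊂ B requires: A ⊆ B AND A ≠ B.
A ⊆ B? Yes
A = B? Yes
A = B, so A is not a PROPER subset.

No, A is not a proper subset of B


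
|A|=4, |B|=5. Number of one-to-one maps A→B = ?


An injection sends each of |A| = 4 inputs to a distinct output in B.
# injections = |B|·(|B|-1)·…·(|B|-|A|+1) = 5! / (5 - 4)!
= 5 × 4 × 3 × 2
= 120

Number of injections = 120


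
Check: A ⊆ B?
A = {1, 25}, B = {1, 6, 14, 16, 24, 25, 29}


A ⊆ B means every element of A is in B.
All elements of A are in B.
So A ⊆ B.

Yes, A ⊆ B


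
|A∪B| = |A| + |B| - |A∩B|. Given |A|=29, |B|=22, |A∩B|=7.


|A ∪ B| = |A| + |B| - |A ∩ B|
= 29 + 22 - 7
= 44

|A ∪ B| = 44


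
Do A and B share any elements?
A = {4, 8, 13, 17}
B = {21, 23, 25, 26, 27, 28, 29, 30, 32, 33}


Disjoint means A ∩ B = ∅.
A ∩ B = ∅
A ∩ B = ∅, so A and B are disjoint.

No — A and B share no elements (A ∩ B = ∅), so they are disjoint


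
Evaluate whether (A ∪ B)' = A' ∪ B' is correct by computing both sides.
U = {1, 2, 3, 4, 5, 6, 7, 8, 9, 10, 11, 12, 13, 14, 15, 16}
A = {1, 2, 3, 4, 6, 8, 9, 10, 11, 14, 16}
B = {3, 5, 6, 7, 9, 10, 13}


LHS: A ∪ B = {1, 2, 3, 4, 5, 6, 7, 8, 9, 10, 11, 13, 14, 16}
(A ∪ B)' = U \ (A ∪ B) = {12, 15}
A' = {5, 7, 12, 13, 15}, B' = {1, 2, 4, 8, 11, 12, 14, 15, 16}
Claimed RHS: A' ∪ B' = {1, 2, 4, 5, 7, 8, 11, 12, 13, 14, 15, 16}
Identity is INVALID: LHS = {12, 15} but the RHS claimed here equals {1, 2, 4, 5, 7, 8, 11, 12, 13, 14, 15, 16}. The correct form is (A ∪ B)' = A' ∩ B'.

Identity is invalid: (A ∪ B)' = {12, 15} but A' ∪ B' = {1, 2, 4, 5, 7, 8, 11, 12, 13, 14, 15, 16}. The correct De Morgan law is (A ∪ B)' = A' ∩ B'.


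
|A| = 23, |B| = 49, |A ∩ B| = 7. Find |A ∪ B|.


|A ∪ B| = |A| + |B| - |A ∩ B|
= 23 + 49 - 7
= 65

|A ∪ B| = 65


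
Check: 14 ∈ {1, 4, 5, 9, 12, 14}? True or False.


A = {1, 4, 5, 9, 12, 14}
Checking if 14 is in A
14 is in A → True

14 ∈ A


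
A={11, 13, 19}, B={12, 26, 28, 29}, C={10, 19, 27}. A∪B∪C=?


A ∪ B = {11, 12, 13, 19, 26, 28, 29}
(A ∪ B) ∪ C = {10, 11, 12, 13, 19, 26, 27, 28, 29}

A ∪ B ∪ C = {10, 11, 12, 13, 19, 26, 27, 28, 29}


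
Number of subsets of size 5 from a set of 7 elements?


C(n,k) = n! / (k!(n-k)!)
C(7,5) = 7! / (5!2!)
= 21

C(7,5) = 21


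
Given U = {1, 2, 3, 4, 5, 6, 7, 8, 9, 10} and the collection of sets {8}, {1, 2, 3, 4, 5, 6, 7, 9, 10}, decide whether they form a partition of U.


A partition requires: (1) non-empty parts, (2) pairwise disjoint, (3) union = U
Parts: {8}, {1, 2, 3, 4, 5, 6, 7, 9, 10}
Union of parts: {1, 2, 3, 4, 5, 6, 7, 8, 9, 10}
U = {1, 2, 3, 4, 5, 6, 7, 8, 9, 10}
All non-empty? True
Pairwise disjoint? True
Covers U? True

Yes, valid partition


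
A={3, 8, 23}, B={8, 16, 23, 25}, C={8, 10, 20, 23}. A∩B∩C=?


A ∩ B = {8, 23}
(A ∩ B) ∩ C = {8, 23}

A ∩ B ∩ C = {8, 23}


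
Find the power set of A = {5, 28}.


|A| = 2, so |P(A)| = 2^2 = 4
Enumerate subsets by cardinality (0 to 2):
∅, {5}, {28}, {5, 28}

P(A) has 4 subsets: ∅, {5}, {28}, {5, 28}


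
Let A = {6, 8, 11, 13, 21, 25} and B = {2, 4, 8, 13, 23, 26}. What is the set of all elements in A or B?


A ∪ B = all elements in A or B (or both)
A = {6, 8, 11, 13, 21, 25}
B = {2, 4, 8, 13, 23, 26}
A ∪ B = {2, 4, 6, 8, 11, 13, 21, 23, 25, 26}

A ∪ B = {2, 4, 6, 8, 11, 13, 21, 23, 25, 26}


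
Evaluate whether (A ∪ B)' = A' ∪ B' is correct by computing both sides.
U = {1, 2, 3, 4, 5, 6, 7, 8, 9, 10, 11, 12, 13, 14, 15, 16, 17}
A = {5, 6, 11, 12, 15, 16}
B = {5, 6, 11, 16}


LHS: A ∪ B = {5, 6, 11, 12, 15, 16}
(A ∪ B)' = U \ (A ∪ B) = {1, 2, 3, 4, 7, 8, 9, 10, 13, 14, 17}
A' = {1, 2, 3, 4, 7, 8, 9, 10, 13, 14, 17}, B' = {1, 2, 3, 4, 7, 8, 9, 10, 12, 13, 14, 15, 17}
Claimed RHS: A' ∪ B' = {1, 2, 3, 4, 7, 8, 9, 10, 12, 13, 14, 15, 17}
Identity is INVALID: LHS = {1, 2, 3, 4, 7, 8, 9, 10, 13, 14, 17} but the RHS claimed here equals {1, 2, 3, 4, 7, 8, 9, 10, 12, 13, 14, 15, 17}. The correct form is (A ∪ B)' = A' ∩ B'.

Identity is invalid: (A ∪ B)' = {1, 2, 3, 4, 7, 8, 9, 10, 13, 14, 17} but A' ∪ B' = {1, 2, 3, 4, 7, 8, 9, 10, 12, 13, 14, 15, 17}. The correct De Morgan law is (A ∪ B)' = A' ∩ B'.


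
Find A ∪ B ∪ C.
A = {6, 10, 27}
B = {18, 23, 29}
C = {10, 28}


A ∪ B = {6, 10, 18, 23, 27, 29}
(A ∪ B) ∪ C = {6, 10, 18, 23, 27, 28, 29}

A ∪ B ∪ C = {6, 10, 18, 23, 27, 28, 29}


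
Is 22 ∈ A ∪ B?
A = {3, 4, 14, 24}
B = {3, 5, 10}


A = {3, 4, 14, 24}, B = {3, 5, 10}
A ∪ B = all elements in A or B
A ∪ B = {3, 4, 5, 10, 14, 24}
Checking if 22 ∈ A ∪ B
22 is not in A ∪ B → False

22 ∉ A ∪ B


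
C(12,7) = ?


C(n,k) = n! / (k!(n-k)!)
C(12,7) = 12! / (7!5!)
= 792

C(12,7) = 792


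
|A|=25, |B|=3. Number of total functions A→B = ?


Each of |A| = 25 inputs maps to any of |B| = 3 outputs.
# functions = |B|^|A| = 3^25
= 847288609443

Number of functions = 847288609443


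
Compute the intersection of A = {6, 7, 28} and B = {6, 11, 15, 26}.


A ∩ B = elements in both A and B
A = {6, 7, 28}
B = {6, 11, 15, 26}
A ∩ B = {6}

A ∩ B = {6}


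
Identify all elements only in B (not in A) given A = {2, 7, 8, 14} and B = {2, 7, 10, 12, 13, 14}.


A = {2, 7, 8, 14}
B = {2, 7, 10, 12, 13, 14}
Region: only in B (not in A)
Elements: {10, 12, 13}

Elements only in B (not in A): {10, 12, 13}


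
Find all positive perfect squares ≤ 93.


Checking each candidate:
Condition: positive perfect squares ≤ 93
Result = {1, 4, 9, 16, 25, 36, 49, 64, 81}

{1, 4, 9, 16, 25, 36, 49, 64, 81}


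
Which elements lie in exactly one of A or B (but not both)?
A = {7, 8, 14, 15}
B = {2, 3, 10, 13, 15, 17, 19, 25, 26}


A △ B = (A \ B) ∪ (B \ A) = elements in exactly one of A or B
A \ B = {7, 8, 14}
B \ A = {2, 3, 10, 13, 17, 19, 25, 26}
A △ B = {2, 3, 7, 8, 10, 13, 14, 17, 19, 25, 26}

A △ B = {2, 3, 7, 8, 10, 13, 14, 17, 19, 25, 26}


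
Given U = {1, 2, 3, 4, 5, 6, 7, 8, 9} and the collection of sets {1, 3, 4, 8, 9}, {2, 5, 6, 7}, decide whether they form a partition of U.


A partition requires: (1) non-empty parts, (2) pairwise disjoint, (3) union = U
Parts: {1, 3, 4, 8, 9}, {2, 5, 6, 7}
Union of parts: {1, 2, 3, 4, 5, 6, 7, 8, 9}
U = {1, 2, 3, 4, 5, 6, 7, 8, 9}
All non-empty? True
Pairwise disjoint? True
Covers U? True

Yes, valid partition


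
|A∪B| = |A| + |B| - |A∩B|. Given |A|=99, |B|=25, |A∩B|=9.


|A ∪ B| = |A| + |B| - |A ∩ B|
= 99 + 25 - 9
= 115

|A ∪ B| = 115


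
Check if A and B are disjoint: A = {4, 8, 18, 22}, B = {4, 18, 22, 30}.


Disjoint means A ∩ B = ∅.
A ∩ B = {4, 18, 22}
A ∩ B ≠ ∅, so A and B are NOT disjoint.

No, A and B are not disjoint (A ∩ B = {4, 18, 22})


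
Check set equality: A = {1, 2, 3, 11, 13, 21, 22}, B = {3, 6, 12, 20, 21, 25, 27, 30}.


Two sets are equal iff they have exactly the same elements.
A = {1, 2, 3, 11, 13, 21, 22}
B = {3, 6, 12, 20, 21, 25, 27, 30}
Differences: {1, 2, 6, 11, 12, 13, 20, 22, 25, 27, 30}
A ≠ B

No, A ≠ B


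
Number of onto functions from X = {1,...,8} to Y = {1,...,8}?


n = |X| = 8, k = |Y| = 8. Surjections via inclusion-exclusion:
S(n,k) = Σ(-1)^i × C(k,i) × (k-i)^n, i=0 to k
i=0: (-1)^0×C(8,0)×8^8 = 16777216
i=1: (-1)^1×C(8,1)×7^8 = -46118408
i=2: (-1)^2×C(8,2)×6^8 = 47029248
i=3: (-1)^3×C(8,3)×5^8 = -21875000
i=4: (-1)^4×C(8,4)×4^8 = 4587520
i=5: (-1)^5×C(8,5)×3^8 = -367416
i=6: (-1)^6×C(8,6)×2^8 = 7168
i=7: (-1)^7×C(8,7)×1^8 = -8
i=8: (-1)^8×C(8,8)×0^8 = 0
Total = 40320

Number of surjections = 40320
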